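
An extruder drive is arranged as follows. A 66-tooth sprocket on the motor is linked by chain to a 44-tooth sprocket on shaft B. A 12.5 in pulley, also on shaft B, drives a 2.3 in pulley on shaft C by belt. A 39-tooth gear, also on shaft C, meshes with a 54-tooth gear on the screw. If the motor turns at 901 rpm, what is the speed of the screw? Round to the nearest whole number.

Chain: ratio = 44/66 = 0.66667, so shaft B turns at 901 / 0.66667 = 1351.5 rpm.
Belt: ratio = 2.3/12.5 = 0.184, so shaft C turns at 1351.5 / 0.184 = 7345.1 rpm.
Gear mesh: ratio = 54/39 = 1.3846, so the screw turns at 7345.1 / 1.3846 = 5304.8 rpm.

5305 rpm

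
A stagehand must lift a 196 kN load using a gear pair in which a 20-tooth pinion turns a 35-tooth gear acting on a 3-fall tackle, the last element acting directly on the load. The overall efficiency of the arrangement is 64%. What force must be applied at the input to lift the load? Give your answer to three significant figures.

Gear pair MA = 35/20 = 1.75.
Block-and-tackle MA = number of supporting rope parts = 3.
Combined ideal MA = 1.75 × 3 = 5.25.
Actual MA = 5.25 × 0.64 = 3.36.
Effort = load / actual MA = 196 / 3.36 = 58.333 kN.

58.3 kN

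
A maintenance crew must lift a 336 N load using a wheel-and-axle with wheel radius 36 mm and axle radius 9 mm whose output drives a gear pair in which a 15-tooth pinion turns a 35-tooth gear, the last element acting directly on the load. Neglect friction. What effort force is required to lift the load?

Wheel-and-axle MA = R/r = 36/9 = 4.
Gear pair MA = 35/15 = 2.3333.
Combined ideal MA = 4 × 2.3333 = 9.3333.
Effort = load / MA = 336 / 9.3333 = 36 N.

36 N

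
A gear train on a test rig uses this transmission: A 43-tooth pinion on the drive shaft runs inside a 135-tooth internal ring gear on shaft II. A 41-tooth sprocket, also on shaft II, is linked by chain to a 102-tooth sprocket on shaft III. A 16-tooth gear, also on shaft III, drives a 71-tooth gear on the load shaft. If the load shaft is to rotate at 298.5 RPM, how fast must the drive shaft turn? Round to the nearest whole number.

Overall ratio R = 3.1395 × 2.4878 × 4.4375 = 34.659.
Required input speed = output speed × R = 298.5 × 34.659 = 10346 RPM.

10346 RPM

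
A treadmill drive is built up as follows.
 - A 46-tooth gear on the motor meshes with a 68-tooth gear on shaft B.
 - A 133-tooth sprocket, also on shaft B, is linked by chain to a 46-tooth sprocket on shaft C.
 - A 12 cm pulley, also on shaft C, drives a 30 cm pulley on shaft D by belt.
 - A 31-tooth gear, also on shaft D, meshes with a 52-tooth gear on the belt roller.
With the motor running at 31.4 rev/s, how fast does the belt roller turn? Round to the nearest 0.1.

Gear mesh: ratio = 68/46 = 1.4783, so shaft B turns at 31.4 / 1.4783 = 21.241 rev/s.
Chain: ratio = 46/133 = 0.34586, so shaft C turns at 21.241 / 0.34586 = 61.415 rev/s.
Belt: ratio = 30/12 = 2.5, so shaft D turns at 61.415 / 2.5 = 24.566 rev/s.
Gear mesh: ratio = 52/31 = 1.6774, so the belt roller turns at 24.566 / 1.6774 = 14.645 rev/s.

14.6 rev/s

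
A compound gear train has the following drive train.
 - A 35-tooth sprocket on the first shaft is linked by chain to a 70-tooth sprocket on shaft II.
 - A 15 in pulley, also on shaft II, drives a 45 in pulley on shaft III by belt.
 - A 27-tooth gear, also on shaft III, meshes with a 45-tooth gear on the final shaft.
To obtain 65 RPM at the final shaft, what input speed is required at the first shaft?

650 RPM

Overall ratio R = 2 × 3 × 1.6667 = 10.
Required input speed = output speed × R = 65 × 10 = 650 RPM.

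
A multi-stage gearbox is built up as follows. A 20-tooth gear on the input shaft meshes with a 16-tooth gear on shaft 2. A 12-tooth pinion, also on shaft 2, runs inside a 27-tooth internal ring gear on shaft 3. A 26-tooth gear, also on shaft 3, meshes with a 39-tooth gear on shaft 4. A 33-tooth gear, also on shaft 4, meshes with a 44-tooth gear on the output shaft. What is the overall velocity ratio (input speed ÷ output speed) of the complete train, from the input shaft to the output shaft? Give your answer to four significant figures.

3.600

Each stage contributes driven/driver: gear mesh 16/20 = 0.8, internal gear 27/12 = 2.25, gear mesh 39/26 = 1.5, gear mesh 44/33 = 1.3333.
Overall: 0.8 × 2.25 × 1.5 × 1.3333 = 3.6.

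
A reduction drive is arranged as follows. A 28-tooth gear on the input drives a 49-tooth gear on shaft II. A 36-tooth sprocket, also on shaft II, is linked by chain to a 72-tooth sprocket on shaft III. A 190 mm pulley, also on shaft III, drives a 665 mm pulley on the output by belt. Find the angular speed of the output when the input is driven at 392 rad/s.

the input → shaft II (gear mesh, 49/28): 392 ÷ 1.75 = 224 rad/s
shaft II → shaft III (chain, 72/36): 224 ÷ 2 = 112 rad/s
shaft III → the output (belt, 665/190): 112 ÷ 3.5 = 32 rad/s

32 rad/s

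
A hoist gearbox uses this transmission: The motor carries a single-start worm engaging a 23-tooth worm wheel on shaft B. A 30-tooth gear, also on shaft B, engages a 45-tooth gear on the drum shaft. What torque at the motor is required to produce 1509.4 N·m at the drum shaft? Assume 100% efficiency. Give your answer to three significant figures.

43.8 N·m

Overall ratio R = 23 × 1.5 = 34.5.
Input torque = output torque / R = 1509.4 / 34.5 = 43.751 N·m.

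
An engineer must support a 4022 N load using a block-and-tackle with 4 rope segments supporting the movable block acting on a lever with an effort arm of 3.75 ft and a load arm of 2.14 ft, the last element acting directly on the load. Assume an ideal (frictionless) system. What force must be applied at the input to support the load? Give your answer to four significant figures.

573.8 N

Block-and-tackle MA = number of supporting rope parts = 4.
Lever MA = effort arm / load arm = 3.75/2.14 = 1.7523.
Combined ideal MA = 4 × 1.7523 = 7.0093.
Effort = load / MA = 4022 / 7.0093 = 573.81 N.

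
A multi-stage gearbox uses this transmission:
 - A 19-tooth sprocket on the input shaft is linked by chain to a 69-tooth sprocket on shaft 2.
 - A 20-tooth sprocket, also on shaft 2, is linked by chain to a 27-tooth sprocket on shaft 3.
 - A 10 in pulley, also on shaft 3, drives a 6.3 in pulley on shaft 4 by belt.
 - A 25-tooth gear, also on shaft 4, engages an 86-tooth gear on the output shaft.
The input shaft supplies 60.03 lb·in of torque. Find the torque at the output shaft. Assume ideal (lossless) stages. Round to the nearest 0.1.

637.8 lb·in

Chain: ratio = 69/19 = 3.6316; torque at shaft 2 = 60.03 × 3.6316 = 218 lb·in.
Chain: ratio = 27/20 = 1.35; torque at shaft 3 = 218 × 1.35 = 294.3 lb·in.
Belt: ratio = 6.3/10 = 0.63; torque at shaft 4 = 294.3 × 0.63 = 185.41 lb·in.
Gear mesh: ratio = 86/25 = 3.44; torque at the output shaft = 185.41 × 3.44 = 637.82 lb·in.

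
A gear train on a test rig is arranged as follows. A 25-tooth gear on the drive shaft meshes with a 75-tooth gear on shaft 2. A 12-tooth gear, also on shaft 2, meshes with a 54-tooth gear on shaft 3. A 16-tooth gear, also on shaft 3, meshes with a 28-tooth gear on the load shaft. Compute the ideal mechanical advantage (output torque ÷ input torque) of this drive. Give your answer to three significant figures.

23.6

Each stage contributes driven/driver: gear mesh 75/25 = 3, gear mesh 54/12 = 4.5, gear mesh 28/16 = 1.75.
Overall: 3 × 4.5 × 1.75 = 23.625.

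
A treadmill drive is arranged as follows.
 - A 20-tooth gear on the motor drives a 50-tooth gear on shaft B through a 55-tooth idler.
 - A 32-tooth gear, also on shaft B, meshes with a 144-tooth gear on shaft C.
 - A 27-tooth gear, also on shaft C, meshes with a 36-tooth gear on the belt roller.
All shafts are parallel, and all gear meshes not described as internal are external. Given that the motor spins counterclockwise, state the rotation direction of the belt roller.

counterclockwise

the motor → shaft B: driver → idler → driven is 2 external meshes, 2 reversals → CCW.
shaft B → shaft C: external mesh, 1 reversal → CW.
shaft C → the belt roller: external mesh, 1 reversal → CCW.
4 reversals in total — an even number — so the belt roller turns the same way as the motor.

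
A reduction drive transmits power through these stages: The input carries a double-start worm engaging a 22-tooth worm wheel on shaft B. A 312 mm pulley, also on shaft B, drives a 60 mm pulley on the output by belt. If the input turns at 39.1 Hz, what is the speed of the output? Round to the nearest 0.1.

worm 22/2 = 11 → 39.1/11 = 3.5545 Hz
belt 60/312 = 0.19231 → 3.5545/0.19231 = 18.484 Hz

18.5 Hz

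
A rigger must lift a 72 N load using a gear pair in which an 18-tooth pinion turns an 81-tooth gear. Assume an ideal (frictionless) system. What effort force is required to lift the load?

Gear pair MA = 81/18 = 4.5.
Effort = load / MA = 72 / 4.5 = 16 N.

16 N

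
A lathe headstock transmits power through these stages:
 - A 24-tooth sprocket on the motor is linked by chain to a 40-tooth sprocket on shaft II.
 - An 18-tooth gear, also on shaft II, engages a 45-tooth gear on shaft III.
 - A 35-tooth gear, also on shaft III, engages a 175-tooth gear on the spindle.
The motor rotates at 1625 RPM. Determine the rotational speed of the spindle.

78 RPM

Chain: ratio = 40/24 = 1.6667, so shaft II turns at 1625 / 1.6667 = 975 RPM.
Gear mesh: ratio = 45/18 = 2.5, so shaft III turns at 975 / 2.5 = 390 RPM.
Gear mesh: ratio = 175/35 = 5, so the spindle turns at 390 / 5 = 78 RPM.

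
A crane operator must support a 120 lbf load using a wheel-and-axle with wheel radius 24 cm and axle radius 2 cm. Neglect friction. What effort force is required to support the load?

Wheel-and-axle MA = R/r = 24/2 = 12.
Effort = load / MA = 120 / 12 = 10 lbf.

10 lbf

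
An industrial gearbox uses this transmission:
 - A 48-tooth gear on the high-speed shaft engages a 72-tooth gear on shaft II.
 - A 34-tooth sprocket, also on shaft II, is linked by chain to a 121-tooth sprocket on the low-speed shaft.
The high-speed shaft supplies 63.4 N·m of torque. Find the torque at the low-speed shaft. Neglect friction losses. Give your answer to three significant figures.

338 N·m

After the gear mesh (72/48): 63.4 × 1.5 = 95.1 N·m
After the chain (121/34): 95.1 × 3.5588 = 338.44 N·m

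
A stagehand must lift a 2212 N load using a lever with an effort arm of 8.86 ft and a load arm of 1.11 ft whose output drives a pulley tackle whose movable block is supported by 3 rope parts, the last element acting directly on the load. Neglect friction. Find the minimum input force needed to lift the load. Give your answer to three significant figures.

92.4 N

Lever MA = effort arm / load arm = 8.86/1.11 = 7.982.
Block-and-tackle MA = number of supporting rope parts = 3.
Combined ideal MA = 7.982 × 3 = 23.946.
Effort = load / MA = 2212 / 23.946 = 92.375 N.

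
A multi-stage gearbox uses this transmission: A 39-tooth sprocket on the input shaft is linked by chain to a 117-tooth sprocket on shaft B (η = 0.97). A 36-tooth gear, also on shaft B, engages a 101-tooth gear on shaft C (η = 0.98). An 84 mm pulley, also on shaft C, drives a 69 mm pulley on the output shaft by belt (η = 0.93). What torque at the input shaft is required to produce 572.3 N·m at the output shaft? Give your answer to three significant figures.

93.6 N·m

Overall ratio R = 3 × 2.8056 × 0.82143 = 6.9137; overall efficiency η = 0.97 × 0.98 × 0.93 = 0.8841.
Input torque = output torque / (R × η) = 572.3 / (6.9137 × 0.8841) = 93.634 N·m.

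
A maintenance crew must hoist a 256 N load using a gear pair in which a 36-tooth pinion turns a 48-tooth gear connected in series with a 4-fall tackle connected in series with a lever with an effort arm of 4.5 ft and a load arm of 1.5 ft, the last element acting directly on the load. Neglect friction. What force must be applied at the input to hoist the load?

Gear pair MA = 48/36 = 1.3333.
Block-and-tackle MA = number of supporting rope parts = 4.
Lever MA = effort arm / load arm = 4.5/1.5 = 3.
Combined ideal MA = 1.3333 × 4 × 3 = 16.
Effort = load / MA = 256 / 16 = 16 N.

16 N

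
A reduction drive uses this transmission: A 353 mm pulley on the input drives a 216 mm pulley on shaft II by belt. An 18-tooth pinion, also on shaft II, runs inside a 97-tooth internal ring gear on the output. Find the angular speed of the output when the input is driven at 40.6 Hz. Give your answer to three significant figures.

Belt: ratio = 216/353 = 0.6119, so shaft II turns at 40.6 / 0.6119 = 66.351 Hz.
Internal gear: ratio = 97/18 = 5.3889, so the output turns at 66.351 / 5.3889 = 12.313 Hz.

12.3 Hz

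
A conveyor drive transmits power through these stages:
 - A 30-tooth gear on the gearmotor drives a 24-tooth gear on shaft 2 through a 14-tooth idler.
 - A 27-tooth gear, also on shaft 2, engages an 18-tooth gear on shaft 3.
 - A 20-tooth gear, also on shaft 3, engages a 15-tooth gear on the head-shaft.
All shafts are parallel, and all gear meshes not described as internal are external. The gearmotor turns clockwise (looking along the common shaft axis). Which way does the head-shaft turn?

clockwise

the gearmotor → shaft 2: driver → idler → driven is 2 external meshes, 2 reversals → CW.
shaft 2 → shaft 3: external mesh, 1 reversal → CCW.
shaft 3 → the head-shaft: external mesh, 1 reversal → CW.
4 reversals in total — an even number — so the head-shaft turns the same way as the gearmotor.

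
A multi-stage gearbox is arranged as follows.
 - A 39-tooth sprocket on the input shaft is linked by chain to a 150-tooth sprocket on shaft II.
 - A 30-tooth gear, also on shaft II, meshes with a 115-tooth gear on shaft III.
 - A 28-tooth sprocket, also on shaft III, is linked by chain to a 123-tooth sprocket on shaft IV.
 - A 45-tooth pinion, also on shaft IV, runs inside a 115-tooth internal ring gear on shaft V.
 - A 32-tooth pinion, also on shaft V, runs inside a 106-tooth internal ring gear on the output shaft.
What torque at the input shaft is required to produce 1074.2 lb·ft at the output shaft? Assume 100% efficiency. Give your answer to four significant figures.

Overall ratio R = 3.8462 × 3.8333 × 4.3929 × 2.5556 × 3.3125 = 548.27.
Input torque = output torque / R = 1074.2 / 548.27 = 1.9593 lb·ft.

1.959 lb·ft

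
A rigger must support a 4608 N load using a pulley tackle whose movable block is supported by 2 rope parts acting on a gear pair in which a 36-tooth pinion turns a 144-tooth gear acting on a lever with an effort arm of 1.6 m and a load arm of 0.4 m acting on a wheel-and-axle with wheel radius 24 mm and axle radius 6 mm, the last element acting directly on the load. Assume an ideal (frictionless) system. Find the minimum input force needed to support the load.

Block-and-tackle MA = number of supporting rope parts = 2.
Gear pair MA = 144/36 = 4.
Lever MA = effort arm / load arm = 1.6/0.4 = 4.
Wheel-and-axle MA = R/r = 24/6 = 4.
Combined ideal MA = 2 × 4 × 4 × 4 = 128.
Effort = load / MA = 4608 / 128 = 36 N.

36 N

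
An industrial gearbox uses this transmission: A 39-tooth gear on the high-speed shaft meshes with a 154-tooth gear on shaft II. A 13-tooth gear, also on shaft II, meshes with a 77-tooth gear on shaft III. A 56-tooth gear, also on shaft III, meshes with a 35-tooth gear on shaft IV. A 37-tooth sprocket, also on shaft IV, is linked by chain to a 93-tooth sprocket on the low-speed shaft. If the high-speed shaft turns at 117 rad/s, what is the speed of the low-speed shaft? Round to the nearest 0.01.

the high-speed shaft → shaft II (gear mesh, 154/39): 117 ÷ 3.9487 = 29.63 rad/s
shaft II → shaft III (gear mesh, 77/13): 29.63 ÷ 5.9231 = 5.0024 rad/s
shaft III → shaft IV (gear mesh, 35/56): 5.0024 ÷ 0.625 = 8.0039 rad/s
shaft IV → the low-speed shaft (chain, 93/37): 8.0039 ÷ 2.5135 = 3.1844 rad/s

3.18 rad/s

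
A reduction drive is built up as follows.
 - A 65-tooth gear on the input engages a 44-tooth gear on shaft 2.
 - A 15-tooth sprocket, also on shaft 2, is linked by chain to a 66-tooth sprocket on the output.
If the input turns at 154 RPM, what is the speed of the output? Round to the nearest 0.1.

51.7 RPM

the input → shaft 2 (gear mesh, 44/65): 154 ÷ 0.67692 = 227.5 RPM
shaft 2 → the output (chain, 66/15): 227.5 ÷ 4.4 = 51.705 RPM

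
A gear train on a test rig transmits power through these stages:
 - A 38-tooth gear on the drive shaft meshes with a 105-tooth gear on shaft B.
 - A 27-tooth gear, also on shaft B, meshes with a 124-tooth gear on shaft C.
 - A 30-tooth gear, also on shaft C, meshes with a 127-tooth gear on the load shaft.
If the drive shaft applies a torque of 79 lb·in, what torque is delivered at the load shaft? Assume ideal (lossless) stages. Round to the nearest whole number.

After the gear mesh (105/38): 79 × 2.7632 = 218.29 lb·in
After the gear mesh (124/27): 218.29 × 4.5926 = 1002.5 lb·in
After the gear mesh (127/30): 1002.5 × 4.2333 = 4244 lb·in

4244 lb·in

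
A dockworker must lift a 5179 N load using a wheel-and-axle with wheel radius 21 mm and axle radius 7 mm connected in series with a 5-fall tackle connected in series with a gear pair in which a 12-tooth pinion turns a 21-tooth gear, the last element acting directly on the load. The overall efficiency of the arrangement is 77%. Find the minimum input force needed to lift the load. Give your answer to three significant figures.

256 N

Wheel-and-axle MA = R/r = 21/7 = 3.
Block-and-tackle MA = number of supporting rope parts = 5.
Gear pair MA = 21/12 = 1.75.
Combined ideal MA = 3 × 5 × 1.75 = 26.25.
Actual MA = 26.25 × 0.77 = 20.213.
Effort = load / actual MA = 5179 / 20.213 = 256.23 N.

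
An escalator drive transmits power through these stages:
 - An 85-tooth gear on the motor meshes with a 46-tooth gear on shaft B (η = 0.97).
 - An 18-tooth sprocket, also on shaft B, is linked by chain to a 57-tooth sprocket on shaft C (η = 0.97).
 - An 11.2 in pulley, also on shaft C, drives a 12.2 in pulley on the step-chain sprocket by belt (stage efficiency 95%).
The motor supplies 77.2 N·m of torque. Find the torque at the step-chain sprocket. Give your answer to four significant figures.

After the gear mesh (46/85): 77.2 × 0.54118 × 0.97 = 40.525 N·m
After the chain (57/18): 40.525 × 3.1667 × 0.97 = 124.48 N·m
After the belt (12.2/11.2): 124.48 × 1.0893 × 0.95 = 128.82 N·m

128.8 N·m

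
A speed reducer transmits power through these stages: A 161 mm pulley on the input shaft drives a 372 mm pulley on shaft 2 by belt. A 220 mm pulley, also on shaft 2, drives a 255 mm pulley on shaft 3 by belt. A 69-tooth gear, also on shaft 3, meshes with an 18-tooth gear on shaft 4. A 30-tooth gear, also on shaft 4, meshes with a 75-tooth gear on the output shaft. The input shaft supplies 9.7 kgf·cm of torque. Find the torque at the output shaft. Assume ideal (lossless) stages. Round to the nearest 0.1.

Belt: ratio = 372/161 = 2.3106; torque at shaft 2 = 9.7 × 2.3106 = 22.412 kgf·cm.
Belt: ratio = 255/220 = 1.1591; torque at shaft 3 = 22.412 × 1.1591 = 25.978 kgf·cm.
Gear mesh: ratio = 18/69 = 0.26087; torque at shaft 4 = 25.978 × 0.26087 = 6.7769 kgf·cm.
Gear mesh: ratio = 75/30 = 2.5; torque at the output shaft = 6.7769 × 2.5 = 16.942 kgf·cm.

16.9 kgf·cm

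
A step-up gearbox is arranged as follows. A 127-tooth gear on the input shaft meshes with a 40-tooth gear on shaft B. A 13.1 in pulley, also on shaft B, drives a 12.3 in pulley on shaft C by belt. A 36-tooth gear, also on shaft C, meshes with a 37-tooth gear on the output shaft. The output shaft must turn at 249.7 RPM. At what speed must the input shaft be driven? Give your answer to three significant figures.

75.9 RPM

Overall ratio R = 0.31496 × 0.93893 × 1.0278 = 0.30394.
Required input speed = output speed × R = 249.7 × 0.30394 = 75.894 RPM.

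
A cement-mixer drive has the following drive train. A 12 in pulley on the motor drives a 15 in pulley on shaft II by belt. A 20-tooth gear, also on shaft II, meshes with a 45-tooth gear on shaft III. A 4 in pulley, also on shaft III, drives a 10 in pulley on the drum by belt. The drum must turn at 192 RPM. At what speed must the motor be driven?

1350 RPM

Overall ratio R = 1.25 × 2.25 × 2.5 = 7.0312.
Required input speed = output speed × R = 192 × 7.0312 = 1350 RPM.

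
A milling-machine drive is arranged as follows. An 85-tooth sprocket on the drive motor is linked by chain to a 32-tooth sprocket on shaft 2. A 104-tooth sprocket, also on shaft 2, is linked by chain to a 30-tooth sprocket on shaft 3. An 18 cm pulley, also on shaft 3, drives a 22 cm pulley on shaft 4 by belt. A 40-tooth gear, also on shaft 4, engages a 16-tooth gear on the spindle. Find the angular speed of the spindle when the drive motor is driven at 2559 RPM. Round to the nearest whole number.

the drive motor → shaft 2 (chain, 32/85): 2559 ÷ 0.37647 = 6797.3 RPM
shaft 2 → shaft 3 (chain, 30/104): 6797.3 ÷ 0.28846 = 23564 RPM
shaft 3 → shaft 4 (belt, 22/18): 23564 ÷ 1.2222 = 19280 RPM
shaft 4 → the spindle (gear mesh, 16/40): 19280 ÷ 0.4 = 48199 RPM

48199 RPM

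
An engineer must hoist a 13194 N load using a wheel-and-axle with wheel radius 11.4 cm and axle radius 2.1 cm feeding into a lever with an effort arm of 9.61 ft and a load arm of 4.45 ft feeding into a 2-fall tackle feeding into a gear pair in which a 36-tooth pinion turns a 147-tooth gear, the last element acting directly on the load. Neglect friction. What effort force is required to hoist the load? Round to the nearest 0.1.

137.8 N

Wheel-and-axle MA = R/r = 11.4/2.1 = 5.4286.
Lever MA = effort arm / load arm = 9.61/4.45 = 2.1596.
Block-and-tackle MA = number of supporting rope parts = 2.
Gear pair MA = 147/36 = 4.0833.
Combined ideal MA = 5.4286 × 2.1596 × 2 × 4.0833 = 95.74.
Effort = load / MA = 13194 / 95.74 = 137.81 N.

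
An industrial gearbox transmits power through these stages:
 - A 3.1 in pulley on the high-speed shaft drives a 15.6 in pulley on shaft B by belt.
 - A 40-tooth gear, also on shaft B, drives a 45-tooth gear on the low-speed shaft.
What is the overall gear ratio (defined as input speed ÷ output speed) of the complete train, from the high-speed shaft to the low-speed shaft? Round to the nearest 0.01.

Each stage contributes driven/driver: belt 15.6/3.1 = 5.0323, gear mesh 45/40 = 1.125.
Overall: 5.0323 × 1.125 = 5.6613.

5.66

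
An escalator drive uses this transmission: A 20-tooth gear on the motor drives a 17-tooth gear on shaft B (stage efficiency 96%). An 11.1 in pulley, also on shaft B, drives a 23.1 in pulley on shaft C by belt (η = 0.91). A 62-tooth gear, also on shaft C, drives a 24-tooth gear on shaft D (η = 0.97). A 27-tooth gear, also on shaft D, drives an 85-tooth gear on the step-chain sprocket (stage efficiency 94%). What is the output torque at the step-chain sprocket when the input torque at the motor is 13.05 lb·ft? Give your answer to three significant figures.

gear mesh 17/20 = 0.85 → τ = 13.05·0.85·0.96 = 10.649 lb·ft
belt 23.1/11.1 = 2.0811 → τ = 10.649·2.0811·0.91 = 20.167 lb·ft
gear mesh 24/62 = 0.3871 → τ = 20.167·0.3871·0.97 = 7.5722 lb·ft
gear mesh 85/27 = 3.1481 → τ = 7.5722·3.1481·0.94 = 22.408 lb·ft

22.4 lb·ft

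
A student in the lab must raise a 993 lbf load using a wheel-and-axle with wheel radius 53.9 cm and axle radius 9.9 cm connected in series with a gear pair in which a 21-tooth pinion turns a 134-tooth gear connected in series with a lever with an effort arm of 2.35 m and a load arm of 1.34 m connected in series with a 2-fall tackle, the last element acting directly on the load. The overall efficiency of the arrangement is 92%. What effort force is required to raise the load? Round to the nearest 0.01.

8.86 lbf

Wheel-and-axle MA = R/r = 53.9/9.9 = 5.4444.
Gear pair MA = 134/21 = 6.381.
Lever MA = effort arm / load arm = 2.35/1.34 = 1.7537.
Block-and-tackle MA = number of supporting rope parts = 2.
Combined ideal MA = 5.4444 × 6.381 × 1.7537 × 2 = 121.85.
Actual MA = 121.85 × 0.92 = 112.1.
Effort = load / actual MA = 993 / 112.1 = 8.8579 lbf.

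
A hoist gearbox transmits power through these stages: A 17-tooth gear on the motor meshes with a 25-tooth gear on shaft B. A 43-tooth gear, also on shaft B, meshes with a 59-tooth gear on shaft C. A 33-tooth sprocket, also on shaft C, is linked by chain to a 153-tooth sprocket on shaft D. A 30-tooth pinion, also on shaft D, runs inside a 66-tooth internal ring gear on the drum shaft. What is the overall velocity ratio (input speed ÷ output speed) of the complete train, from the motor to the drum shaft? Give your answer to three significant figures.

20.6

Each stage contributes driven/driver: gear mesh 25/17 = 1.4706, gear mesh 59/43 = 1.3721, chain 153/33 = 4.6364, internal gear 66/30 = 2.2.
Overall: 1.4706 × 1.3721 × 4.6364 × 2.2 = 20.581.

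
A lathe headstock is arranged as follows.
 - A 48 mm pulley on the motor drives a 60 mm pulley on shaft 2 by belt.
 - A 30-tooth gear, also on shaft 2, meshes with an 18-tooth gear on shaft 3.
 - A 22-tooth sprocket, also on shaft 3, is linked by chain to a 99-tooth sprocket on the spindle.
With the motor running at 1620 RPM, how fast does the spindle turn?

Belt: ratio = 60/48 = 1.25, so shaft 2 turns at 1620 / 1.25 = 1296 RPM.
Gear mesh: ratio = 18/30 = 0.6, so shaft 3 turns at 1296 / 0.6 = 2160 RPM.
Chain: ratio = 99/22 = 4.5, so the spindle turns at 2160 / 4.5 = 480 RPM.

480 RPM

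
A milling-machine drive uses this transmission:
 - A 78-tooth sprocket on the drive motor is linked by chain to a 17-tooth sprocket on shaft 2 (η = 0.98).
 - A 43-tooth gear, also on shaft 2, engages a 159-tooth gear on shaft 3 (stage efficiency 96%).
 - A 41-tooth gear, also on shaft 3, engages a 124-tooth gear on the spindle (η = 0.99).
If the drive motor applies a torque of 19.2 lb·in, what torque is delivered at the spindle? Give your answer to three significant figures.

chain 17/78 = 0.21795 → τ = 19.2·0.21795·0.98 = 4.1009 lb·in
gear mesh 159/43 = 3.6977 → τ = 4.1009·3.6977·0.96 = 14.557 lb·in
gear mesh 124/41 = 3.0244 → τ = 14.557·3.0244·0.99 = 43.587 lb·in

43.6 lb·in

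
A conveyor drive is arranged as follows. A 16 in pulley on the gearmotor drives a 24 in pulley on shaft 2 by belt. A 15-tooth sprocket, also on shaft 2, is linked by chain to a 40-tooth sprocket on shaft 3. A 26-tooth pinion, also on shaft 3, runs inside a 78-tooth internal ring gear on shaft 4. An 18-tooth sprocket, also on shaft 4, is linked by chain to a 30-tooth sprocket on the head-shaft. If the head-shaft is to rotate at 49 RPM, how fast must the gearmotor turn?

980 RPM

Overall ratio R = 1.5 × 2.6667 × 3 × 1.6667 = 20.
Required input speed = output speed × R = 49 × 20 = 980 RPM.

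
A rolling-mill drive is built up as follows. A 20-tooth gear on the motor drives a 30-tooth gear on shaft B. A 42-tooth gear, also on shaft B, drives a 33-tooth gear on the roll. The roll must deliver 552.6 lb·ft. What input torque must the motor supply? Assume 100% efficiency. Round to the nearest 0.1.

468.9 lb·ft

Overall ratio R = 1.5 × 0.78571 = 1.1786.
Input torque = output torque / R = 552.6 / 1.1786 = 468.87 lb·ft.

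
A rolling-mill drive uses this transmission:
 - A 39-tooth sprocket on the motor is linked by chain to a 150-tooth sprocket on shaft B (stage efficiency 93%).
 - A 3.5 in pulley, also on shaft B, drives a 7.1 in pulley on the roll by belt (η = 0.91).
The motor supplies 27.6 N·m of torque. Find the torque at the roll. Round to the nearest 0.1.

182.2 N·m

chain 150/39 = 3.8462 → τ = 27.6·3.8462·0.93 = 98.723 N·m
belt 7.1/3.5 = 2.0286 → τ = 98.723·2.0286·0.91 = 182.24 N·m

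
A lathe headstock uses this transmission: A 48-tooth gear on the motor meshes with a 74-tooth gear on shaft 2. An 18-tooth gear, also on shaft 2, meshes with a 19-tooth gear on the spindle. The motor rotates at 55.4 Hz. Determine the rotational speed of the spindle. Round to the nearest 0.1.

34.0 Hz

the motor → shaft 2 (gear mesh, 74/48): 55.4 ÷ 1.5417 = 35.935 Hz
shaft 2 → the spindle (gear mesh, 19/18): 35.935 ÷ 1.0556 = 34.044 Hz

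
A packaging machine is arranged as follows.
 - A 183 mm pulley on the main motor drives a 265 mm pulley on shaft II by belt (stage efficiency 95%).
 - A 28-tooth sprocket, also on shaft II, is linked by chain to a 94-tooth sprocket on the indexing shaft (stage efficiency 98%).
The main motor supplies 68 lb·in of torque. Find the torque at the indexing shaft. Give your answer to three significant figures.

308 lb·in

Belt: ratio = 265/183 = 1.4481; torque at shaft II = 68 × 1.4481 × 0.95 = 93.546 lb·in.
Chain: ratio = 94/28 = 3.3571; torque at the indexing shaft = 93.546 × 3.3571 × 0.98 = 307.77 lb·in.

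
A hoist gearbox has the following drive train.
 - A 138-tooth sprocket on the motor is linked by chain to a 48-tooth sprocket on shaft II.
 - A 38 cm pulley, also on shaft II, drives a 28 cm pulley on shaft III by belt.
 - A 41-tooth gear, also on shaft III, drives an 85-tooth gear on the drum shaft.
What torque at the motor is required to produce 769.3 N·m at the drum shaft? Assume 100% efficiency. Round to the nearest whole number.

1448 N·m

Overall ratio R = 0.34783 × 0.73684 × 2.0732 = 0.53134.
Input torque = output torque / R = 769.3 / 0.53134 = 1447.9 N·m.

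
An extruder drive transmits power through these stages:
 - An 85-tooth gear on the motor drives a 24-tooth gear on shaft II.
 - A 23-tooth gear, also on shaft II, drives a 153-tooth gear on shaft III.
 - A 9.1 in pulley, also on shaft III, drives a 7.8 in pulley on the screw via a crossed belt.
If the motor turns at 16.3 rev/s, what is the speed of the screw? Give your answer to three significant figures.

10.1 rev/s

Gear mesh: ratio = 24/85 = 0.28235, so shaft II turns at 16.3 / 0.28235 = 57.729 rev/s.
Gear mesh: ratio = 153/23 = 6.6522, so shaft III turns at 57.729 / 6.6522 = 8.6782 rev/s.
Belt: ratio = 7.8/9.1 = 0.85714, so the screw turns at 8.6782 / 0.85714 = 10.125 rev/s.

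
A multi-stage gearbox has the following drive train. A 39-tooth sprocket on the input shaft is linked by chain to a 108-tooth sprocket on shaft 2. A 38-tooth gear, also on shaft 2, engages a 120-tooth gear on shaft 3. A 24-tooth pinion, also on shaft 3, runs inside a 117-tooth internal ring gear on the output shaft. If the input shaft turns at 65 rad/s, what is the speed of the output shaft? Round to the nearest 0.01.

the input shaft → shaft 2 (chain, 108/39): 65 ÷ 2.7692 = 23.472 rad/s
shaft 2 → shaft 3 (gear mesh, 120/38): 23.472 ÷ 3.1579 = 7.4329 rad/s
shaft 3 → the output shaft (internal gear, 117/24): 7.4329 ÷ 4.875 = 1.5247 rad/s

1.52 rad/s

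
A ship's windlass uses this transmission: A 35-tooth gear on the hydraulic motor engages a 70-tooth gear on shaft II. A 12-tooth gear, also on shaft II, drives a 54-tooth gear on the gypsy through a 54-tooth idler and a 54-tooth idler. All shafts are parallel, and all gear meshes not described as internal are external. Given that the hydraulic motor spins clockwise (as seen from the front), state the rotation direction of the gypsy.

clockwise

the hydraulic motor → shaft II: external mesh, 1 reversal → CCW.
shaft II → the gypsy: driver → idler → idler → driven is 3 external meshes, 3 reversals → CW.
4 reversals in total — an even number — so the gypsy turns the same way as the hydraulic motor.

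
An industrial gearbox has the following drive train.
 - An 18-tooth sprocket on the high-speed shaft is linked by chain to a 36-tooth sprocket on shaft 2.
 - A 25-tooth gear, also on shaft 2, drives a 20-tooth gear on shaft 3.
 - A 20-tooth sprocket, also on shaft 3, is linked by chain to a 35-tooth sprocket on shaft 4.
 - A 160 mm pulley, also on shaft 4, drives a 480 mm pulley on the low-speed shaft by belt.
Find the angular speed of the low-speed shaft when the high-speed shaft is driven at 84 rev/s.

the high-speed shaft → shaft 2 (chain, 36/18): 84 ÷ 2 = 42 rev/s
shaft 2 → shaft 3 (gear mesh, 20/25): 42 ÷ 0.8 = 52.5 rev/s
shaft 3 → shaft 4 (chain, 35/20): 52.5 ÷ 1.75 = 30 rev/s
shaft 4 → the low-speed shaft (belt, 480/160): 30 ÷ 3 = 10 rev/s

10 rev/s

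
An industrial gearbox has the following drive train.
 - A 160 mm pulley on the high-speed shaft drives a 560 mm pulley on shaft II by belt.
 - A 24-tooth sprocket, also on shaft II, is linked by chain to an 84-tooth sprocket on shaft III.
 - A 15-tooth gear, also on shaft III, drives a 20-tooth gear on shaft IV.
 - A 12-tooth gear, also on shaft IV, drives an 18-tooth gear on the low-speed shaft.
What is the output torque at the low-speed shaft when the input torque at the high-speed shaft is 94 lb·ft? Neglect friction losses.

After the belt (560/160): 94 × 3.5 = 329 lb·ft
After the chain (84/24): 329 × 3.5 = 1151.5 lb·ft
After the gear mesh (20/15): 1151.5 × 1.3333 = 1535.3 lb·ft
After the gear mesh (18/12): 1535.3 × 1.5 = 2303 lb·ft

2303 lb·ft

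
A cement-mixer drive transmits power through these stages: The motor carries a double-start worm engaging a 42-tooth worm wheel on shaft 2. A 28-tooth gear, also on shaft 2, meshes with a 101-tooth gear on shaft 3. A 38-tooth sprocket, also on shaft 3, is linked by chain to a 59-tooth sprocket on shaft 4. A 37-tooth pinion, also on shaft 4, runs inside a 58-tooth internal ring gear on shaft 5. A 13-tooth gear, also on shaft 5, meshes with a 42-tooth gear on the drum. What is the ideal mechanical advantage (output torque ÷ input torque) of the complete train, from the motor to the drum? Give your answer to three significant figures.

Each stage contributes driven/driver: worm 42/2 = 21, gear mesh 101/28 = 3.6071, chain 59/38 = 1.5526, internal gear 58/37 = 1.5676, gear mesh 42/13 = 3.2308.
Overall: 21 × 3.6071 × 1.5526 × 1.5676 × 3.2308 = 595.64.

596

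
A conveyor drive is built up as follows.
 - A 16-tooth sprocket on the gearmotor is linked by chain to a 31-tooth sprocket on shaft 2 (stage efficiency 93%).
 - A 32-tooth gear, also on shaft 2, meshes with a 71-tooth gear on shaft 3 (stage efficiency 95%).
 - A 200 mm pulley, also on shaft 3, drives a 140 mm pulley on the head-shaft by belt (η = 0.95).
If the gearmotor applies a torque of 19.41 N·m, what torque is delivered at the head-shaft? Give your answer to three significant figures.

chain 31/16 = 1.9375 → τ = 19.41·1.9375·0.93 = 34.974 N·m
gear mesh 71/32 = 2.2188 → τ = 34.974·2.2188·0.95 = 73.719 N·m
belt 140/200 = 0.7 → τ = 73.719·0.7·0.95 = 49.023 N·m

49.0 N·m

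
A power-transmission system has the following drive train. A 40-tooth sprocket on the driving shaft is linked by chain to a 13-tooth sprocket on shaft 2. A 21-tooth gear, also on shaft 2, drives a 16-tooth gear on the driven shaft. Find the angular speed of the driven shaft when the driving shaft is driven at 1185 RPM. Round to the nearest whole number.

4786 RPM

chain 13/40 = 0.325 → 1185/0.325 = 3646.2 RPM
gear mesh 16/21 = 0.7619 → 3646.2/0.7619 = 4785.6 RPM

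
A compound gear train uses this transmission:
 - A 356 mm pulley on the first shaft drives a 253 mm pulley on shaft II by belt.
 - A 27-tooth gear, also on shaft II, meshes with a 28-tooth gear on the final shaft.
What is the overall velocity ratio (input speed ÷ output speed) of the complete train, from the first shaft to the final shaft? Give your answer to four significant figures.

0.7370

Each stage contributes driven/driver: belt 253/356 = 0.71067, gear mesh 28/27 = 1.037.
Overall: 0.71067 × 1.037 = 0.737.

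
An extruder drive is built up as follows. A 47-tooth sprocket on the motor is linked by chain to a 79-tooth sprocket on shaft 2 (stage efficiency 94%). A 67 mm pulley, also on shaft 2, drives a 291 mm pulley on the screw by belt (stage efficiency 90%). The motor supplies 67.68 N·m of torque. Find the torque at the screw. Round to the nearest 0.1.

418.0 N·m

After the chain (79/47): 67.68 × 1.6809 × 0.94 = 106.93 N·m
After the belt (291/67): 106.93 × 4.3433 × 0.90 = 418 N·m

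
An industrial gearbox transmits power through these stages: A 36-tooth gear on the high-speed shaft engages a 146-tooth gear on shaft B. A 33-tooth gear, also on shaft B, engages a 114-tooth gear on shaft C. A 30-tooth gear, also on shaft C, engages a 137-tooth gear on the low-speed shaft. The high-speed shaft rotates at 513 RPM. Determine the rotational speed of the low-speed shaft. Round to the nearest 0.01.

8.02 RPM

the high-speed shaft → shaft B (gear mesh, 146/36): 513 ÷ 4.0556 = 126.49 RPM
shaft B → shaft C (gear mesh, 114/33): 126.49 ÷ 3.4545 = 36.616 RPM
shaft C → the low-speed shaft (gear mesh, 137/30): 36.616 ÷ 4.5667 = 8.0182 RPM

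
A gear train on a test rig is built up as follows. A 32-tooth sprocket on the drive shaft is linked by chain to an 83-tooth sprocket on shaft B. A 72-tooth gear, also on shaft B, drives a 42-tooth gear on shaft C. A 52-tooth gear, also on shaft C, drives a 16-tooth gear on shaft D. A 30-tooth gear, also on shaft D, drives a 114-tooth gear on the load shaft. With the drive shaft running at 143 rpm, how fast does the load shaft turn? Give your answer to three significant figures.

80.8 rpm

chain 83/32 = 2.5938 → 143/2.5938 = 55.133 rpm
gear mesh 42/72 = 0.58333 → 55.133/0.58333 = 94.513 rpm
gear mesh 16/52 = 0.30769 → 94.513/0.30769 = 307.17 rpm
gear mesh 114/30 = 3.8 → 307.17/3.8 = 80.833 rpm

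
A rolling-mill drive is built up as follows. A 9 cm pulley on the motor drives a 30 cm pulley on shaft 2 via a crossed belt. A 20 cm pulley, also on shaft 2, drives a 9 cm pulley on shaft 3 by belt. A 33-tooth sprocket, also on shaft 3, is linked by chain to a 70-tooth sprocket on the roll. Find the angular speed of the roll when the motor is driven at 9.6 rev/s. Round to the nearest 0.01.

Belt: ratio = 30/9 = 3.3333, so shaft 2 turns at 9.6 / 3.3333 = 2.88 rev/s.
Belt: ratio = 9/20 = 0.45, so shaft 3 turns at 2.88 / 0.45 = 6.4 rev/s.
Chain: ratio = 70/33 = 2.1212, so the roll turns at 6.4 / 2.1212 = 3.0171 rev/s.

3.02 rev/s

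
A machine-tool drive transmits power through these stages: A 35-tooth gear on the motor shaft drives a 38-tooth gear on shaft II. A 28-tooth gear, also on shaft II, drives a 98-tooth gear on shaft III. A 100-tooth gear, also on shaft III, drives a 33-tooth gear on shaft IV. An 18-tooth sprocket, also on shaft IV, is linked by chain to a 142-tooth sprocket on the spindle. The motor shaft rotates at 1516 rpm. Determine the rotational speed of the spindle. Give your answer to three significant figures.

the motor shaft → shaft II (gear mesh, 38/35): 1516 ÷ 1.0857 = 1396.3 rpm
shaft II → shaft III (gear mesh, 98/28): 1396.3 ÷ 3.5 = 398.95 rpm
shaft III → shaft IV (gear mesh, 33/100): 398.95 ÷ 0.33 = 1208.9 rpm
shaft IV → the spindle (chain, 142/18): 1208.9 ÷ 7.8889 = 153.24 rpm

153 rpm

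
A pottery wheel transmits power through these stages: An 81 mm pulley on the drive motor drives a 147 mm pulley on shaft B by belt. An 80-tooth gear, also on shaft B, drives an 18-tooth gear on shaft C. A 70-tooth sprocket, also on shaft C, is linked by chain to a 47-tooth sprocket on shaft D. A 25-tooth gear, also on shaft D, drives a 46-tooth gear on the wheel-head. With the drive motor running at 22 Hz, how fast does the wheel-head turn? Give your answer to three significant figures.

belt 147/81 = 1.8148 → 22/1.8148 = 12.122 Hz
gear mesh 18/80 = 0.225 → 12.122/0.225 = 53.878 Hz
chain 47/70 = 0.67143 → 53.878/0.67143 = 80.243 Hz
gear mesh 46/25 = 1.84 → 80.243/1.84 = 43.61 Hz

43.6 Hz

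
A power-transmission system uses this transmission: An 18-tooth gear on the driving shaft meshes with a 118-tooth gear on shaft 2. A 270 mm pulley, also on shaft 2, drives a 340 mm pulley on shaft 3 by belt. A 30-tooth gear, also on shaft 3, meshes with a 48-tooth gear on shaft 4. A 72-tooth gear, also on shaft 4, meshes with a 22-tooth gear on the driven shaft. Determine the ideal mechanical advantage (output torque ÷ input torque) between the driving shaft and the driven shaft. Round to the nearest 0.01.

4.04

Each stage contributes driven/driver: gear mesh 118/18 = 6.5556, belt 340/270 = 1.2593, gear mesh 48/30 = 1.6, gear mesh 22/72 = 0.30556.
Overall: 6.5556 × 1.2593 × 1.6 × 0.30556 = 4.0358.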